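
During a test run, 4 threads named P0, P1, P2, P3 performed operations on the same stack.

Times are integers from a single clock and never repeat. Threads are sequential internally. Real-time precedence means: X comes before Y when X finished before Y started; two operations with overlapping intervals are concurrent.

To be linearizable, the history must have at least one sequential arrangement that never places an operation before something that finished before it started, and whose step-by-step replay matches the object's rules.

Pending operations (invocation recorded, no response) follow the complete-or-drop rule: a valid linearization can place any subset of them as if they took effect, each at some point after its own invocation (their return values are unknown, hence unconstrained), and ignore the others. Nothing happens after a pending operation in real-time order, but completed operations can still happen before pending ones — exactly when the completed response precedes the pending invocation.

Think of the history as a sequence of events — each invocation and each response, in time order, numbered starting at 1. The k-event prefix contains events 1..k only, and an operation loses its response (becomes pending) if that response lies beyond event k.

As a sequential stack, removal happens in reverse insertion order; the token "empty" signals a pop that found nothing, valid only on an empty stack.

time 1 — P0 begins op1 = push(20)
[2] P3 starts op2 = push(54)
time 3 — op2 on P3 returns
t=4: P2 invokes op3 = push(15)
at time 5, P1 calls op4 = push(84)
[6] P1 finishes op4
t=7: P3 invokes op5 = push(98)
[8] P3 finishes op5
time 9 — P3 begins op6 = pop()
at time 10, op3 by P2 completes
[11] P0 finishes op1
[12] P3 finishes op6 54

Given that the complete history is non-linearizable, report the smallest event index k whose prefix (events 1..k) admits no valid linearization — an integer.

12

one valid order for events 1..11 is op1, op2, op3, op4, op5:
after step 1 (op1 push(20)): stack <20>
after step 2 (op2 push(54)): stack <20,54>
after step 3 (op3 push(15)): stack <20,54,15>
after step 4 (op4 push(84)): stack <20,54,15,84>
after step 5 (op5 push(98)): stack <20,54,15,84,98>
once event 12 joins (op6's response, time 12), exhaustive search finds no witness
take op1, op2, op3, op4, op5, op6: step 6 already fails, because op6 pop() → 54 cannot occur there
take op1, op2, op4, op3, op5, op6: step 6 already fails, because op6 pop() → 54 cannot occur there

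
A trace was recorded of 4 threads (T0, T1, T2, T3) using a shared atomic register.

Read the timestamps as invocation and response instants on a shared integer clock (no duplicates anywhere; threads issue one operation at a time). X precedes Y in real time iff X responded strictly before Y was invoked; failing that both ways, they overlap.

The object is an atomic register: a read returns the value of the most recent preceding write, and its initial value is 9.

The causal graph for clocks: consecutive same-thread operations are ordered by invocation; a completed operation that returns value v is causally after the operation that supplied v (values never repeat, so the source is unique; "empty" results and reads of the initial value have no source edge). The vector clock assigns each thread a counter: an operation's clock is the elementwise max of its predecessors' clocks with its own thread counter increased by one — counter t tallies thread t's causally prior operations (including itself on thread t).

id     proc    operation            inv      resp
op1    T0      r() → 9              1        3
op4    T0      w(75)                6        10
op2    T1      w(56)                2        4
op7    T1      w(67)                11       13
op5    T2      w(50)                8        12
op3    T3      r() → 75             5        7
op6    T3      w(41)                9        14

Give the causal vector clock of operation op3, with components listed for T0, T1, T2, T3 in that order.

(2, 0, 0, 1)

VC(op5, invoked at 8): no causal predecessors; +1 on T2 → (0, 0, 1, 0)
VC(op2, invoked at 2): no causal predecessors; +1 on T1 → (0, 1, 0, 0)
VC(op1, invoked at 1): no causal predecessors; +1 on T0 → (1, 0, 0, 0)
op7 (invocation 11): componentwise max over VC(op2)=(0, 1, 0, 0), +1 at T1, giving (0, 2, 0, 0)
op4 (invocation 6): componentwise max over VC(op1)=(1, 0, 0, 0), +1 at T0, giving (2, 0, 0, 0)
op3 (invocation 5): componentwise max over VC(op4)=(2, 0, 0, 0), +1 at T3, giving (2, 0, 0, 1)
op6 (invocation 9): componentwise max over VC(op3)=(2, 0, 0, 1), +1 at T3, giving (2, 0, 0, 2)
target: VC(op3) = (2, 0, 0, 1)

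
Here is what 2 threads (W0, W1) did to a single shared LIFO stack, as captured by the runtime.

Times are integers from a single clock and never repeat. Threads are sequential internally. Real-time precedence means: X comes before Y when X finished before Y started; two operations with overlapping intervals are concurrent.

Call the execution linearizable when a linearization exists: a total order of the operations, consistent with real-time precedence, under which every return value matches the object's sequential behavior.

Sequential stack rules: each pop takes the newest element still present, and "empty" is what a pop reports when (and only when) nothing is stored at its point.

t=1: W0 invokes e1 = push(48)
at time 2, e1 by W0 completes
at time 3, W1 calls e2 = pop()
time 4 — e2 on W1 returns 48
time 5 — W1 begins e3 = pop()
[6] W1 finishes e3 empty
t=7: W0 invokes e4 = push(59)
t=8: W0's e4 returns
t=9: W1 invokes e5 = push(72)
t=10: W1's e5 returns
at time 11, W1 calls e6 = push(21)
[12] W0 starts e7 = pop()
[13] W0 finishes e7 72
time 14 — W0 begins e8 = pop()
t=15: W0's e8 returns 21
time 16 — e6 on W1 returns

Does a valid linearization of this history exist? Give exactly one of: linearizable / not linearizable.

linearizable

a witness: e1, e2, e3, e4, e5, e7, e6, e8
after step 1 (e1 push(48)): stack <48>
after step 2 (e2 pop() → 48): stack <>
after step 3 (e3 pop() → empty): stack <>
after step 4 (e4 push(59)): stack <59>
after step 5 (e5 push(72)): stack <59,72>
after step 6 (e7 pop() → 72): stack <59>
after step 7 (e6 push(21)): stack <59,21>
after step 8 (e8 pop() → 21): stack <59>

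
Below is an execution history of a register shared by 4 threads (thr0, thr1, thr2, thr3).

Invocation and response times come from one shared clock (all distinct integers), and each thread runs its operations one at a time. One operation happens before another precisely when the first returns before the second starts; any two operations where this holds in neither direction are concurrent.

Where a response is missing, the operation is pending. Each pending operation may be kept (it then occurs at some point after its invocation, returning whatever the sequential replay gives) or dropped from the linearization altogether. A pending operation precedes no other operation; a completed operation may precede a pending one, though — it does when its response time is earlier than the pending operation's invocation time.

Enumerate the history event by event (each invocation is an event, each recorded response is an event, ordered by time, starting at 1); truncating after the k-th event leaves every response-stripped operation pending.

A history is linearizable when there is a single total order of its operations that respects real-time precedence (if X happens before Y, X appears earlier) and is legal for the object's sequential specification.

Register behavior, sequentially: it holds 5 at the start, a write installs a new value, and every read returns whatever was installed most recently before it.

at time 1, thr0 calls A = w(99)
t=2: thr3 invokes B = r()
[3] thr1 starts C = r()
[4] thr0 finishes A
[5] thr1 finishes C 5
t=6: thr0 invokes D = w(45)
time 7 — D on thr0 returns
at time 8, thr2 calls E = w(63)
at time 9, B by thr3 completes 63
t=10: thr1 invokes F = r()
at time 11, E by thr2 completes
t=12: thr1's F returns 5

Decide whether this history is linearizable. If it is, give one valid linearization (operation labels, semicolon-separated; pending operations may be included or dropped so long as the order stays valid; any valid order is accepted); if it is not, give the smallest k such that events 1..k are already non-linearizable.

through event 11 a valid linearization exists; event 12 (F responding at time 12) ends that
18 orders of the 6 completed register ops respect real time; none is legal
take A, B, C, D, E, F: step 2 already fails, because B r() → 63 cannot occur there
take A, B, C, D, F, E: step 2 already fails, because B r() → 63 cannot occur there

not linearizable — minimal violating prefix: 12 events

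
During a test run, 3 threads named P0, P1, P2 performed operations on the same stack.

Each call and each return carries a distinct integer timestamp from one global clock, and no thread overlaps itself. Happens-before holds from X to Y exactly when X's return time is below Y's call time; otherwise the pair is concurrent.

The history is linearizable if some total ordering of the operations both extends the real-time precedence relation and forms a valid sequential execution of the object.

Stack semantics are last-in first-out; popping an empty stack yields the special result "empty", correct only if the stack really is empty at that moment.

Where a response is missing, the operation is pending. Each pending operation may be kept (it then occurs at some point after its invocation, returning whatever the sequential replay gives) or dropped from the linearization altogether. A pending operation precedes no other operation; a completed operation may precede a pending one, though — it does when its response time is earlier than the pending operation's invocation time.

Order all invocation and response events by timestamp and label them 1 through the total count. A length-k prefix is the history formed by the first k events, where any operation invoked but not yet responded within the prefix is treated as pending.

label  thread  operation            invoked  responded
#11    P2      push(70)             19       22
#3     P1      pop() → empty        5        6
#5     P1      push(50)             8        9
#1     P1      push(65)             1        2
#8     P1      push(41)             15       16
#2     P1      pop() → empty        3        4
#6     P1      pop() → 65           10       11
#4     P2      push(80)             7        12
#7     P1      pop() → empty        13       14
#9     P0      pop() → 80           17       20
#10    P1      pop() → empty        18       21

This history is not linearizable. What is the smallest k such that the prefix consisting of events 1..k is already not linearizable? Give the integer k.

events 1..3 are still linearizable — one witness is #1:
step 1: #1 push(65) — stack <65>
at event 4 (#2's time-4 response) nothing linearizes any more
sample order #1, #2 stalls at step 2 — #2 pop() → empty has no legal effect

4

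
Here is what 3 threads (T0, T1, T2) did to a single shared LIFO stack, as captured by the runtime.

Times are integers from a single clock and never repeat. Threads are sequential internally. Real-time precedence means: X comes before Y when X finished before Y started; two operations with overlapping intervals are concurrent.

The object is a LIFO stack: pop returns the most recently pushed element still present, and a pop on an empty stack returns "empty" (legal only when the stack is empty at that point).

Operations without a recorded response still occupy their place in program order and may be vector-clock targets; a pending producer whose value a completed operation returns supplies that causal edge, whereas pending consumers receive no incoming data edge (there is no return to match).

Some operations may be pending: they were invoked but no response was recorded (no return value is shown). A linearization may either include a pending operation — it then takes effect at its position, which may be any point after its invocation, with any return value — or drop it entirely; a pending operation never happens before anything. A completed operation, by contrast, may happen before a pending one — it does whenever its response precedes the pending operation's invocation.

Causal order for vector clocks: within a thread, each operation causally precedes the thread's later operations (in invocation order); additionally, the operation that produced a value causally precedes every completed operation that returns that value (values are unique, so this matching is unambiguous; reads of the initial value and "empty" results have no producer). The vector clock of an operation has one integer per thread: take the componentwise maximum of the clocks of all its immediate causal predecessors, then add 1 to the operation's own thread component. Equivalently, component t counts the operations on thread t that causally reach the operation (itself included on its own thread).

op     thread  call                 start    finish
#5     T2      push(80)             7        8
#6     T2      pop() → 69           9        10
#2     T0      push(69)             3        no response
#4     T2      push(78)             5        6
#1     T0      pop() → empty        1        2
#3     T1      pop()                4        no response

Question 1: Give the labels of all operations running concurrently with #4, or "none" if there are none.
#4 runs from 5 to 6; window-overlapping ops are concurrent
#1 [1,2]: before
#2 [3,…): concurrent
#3 [4,…): concurrent
#5 [7,8]: after
#6 [9,10]: after

#2, #3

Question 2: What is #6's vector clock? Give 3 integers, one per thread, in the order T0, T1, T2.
root op #4, invoked 5: fresh clock plus T2's own tick → (0, 0, 1)
root op #3, invoked 4: fresh clock plus T1's own tick → (0, 1, 0)
root op #1, invoked 1: fresh clock plus T0's own tick → (1, 0, 0)
VC(#5, invoked at 7): max of VC(#4)=(0, 0, 1), then +1 on thread T2 → (0, 0, 2)
VC(#2, invoked at 3): max of VC(#1)=(1, 0, 0), then +1 on thread T0 → (2, 0, 0)
VC(#6, invoked at 9): max of VC(#2)=(2, 0, 0), VC(#5)=(0, 0, 2), then +1 on thread T2 → (2, 0, 3)
target: VC(#6) = (2, 0, 3)

(2, 0, 3)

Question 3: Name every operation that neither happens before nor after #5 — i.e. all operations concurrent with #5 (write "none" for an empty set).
concurrent with #5 ([7,8]): every op whose interval crosses 7..8
#1 [1,2]: before
#2 [3,…): concurrent
#3 [4,…): concurrent
#4 [5,6]: before
#6 [9,10]: after

#2, #3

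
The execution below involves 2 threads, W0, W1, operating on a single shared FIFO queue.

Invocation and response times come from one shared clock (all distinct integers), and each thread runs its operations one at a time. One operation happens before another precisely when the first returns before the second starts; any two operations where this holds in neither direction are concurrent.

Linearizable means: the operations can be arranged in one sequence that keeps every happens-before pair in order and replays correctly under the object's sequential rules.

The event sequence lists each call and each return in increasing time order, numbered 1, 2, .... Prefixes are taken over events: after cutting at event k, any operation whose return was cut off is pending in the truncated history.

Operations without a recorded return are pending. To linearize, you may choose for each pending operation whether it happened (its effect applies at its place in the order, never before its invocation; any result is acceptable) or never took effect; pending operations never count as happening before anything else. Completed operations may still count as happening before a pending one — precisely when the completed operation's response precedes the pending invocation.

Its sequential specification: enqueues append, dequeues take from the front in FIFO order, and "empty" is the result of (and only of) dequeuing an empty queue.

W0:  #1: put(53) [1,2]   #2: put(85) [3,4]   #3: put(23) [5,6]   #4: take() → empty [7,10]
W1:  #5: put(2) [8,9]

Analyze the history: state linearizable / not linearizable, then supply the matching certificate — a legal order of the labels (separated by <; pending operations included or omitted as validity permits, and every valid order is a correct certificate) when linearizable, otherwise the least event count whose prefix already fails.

not linearizable — minimal violating prefix: 10 events

the violation lands at event 10, #4's response at time 10: events 1..9 linearize, events 1..10 do not
real-time-consistent orders of the 5 completed operations: 2 — all fail the FIFO queue replay
sample order #1, #2, #3, #4, #5 stalls at step 4 — #4 take() → empty has no legal effect
sample order #1, #2, #3, #5, #4 stalls at step 5 — #4 take() → empty has no legal effect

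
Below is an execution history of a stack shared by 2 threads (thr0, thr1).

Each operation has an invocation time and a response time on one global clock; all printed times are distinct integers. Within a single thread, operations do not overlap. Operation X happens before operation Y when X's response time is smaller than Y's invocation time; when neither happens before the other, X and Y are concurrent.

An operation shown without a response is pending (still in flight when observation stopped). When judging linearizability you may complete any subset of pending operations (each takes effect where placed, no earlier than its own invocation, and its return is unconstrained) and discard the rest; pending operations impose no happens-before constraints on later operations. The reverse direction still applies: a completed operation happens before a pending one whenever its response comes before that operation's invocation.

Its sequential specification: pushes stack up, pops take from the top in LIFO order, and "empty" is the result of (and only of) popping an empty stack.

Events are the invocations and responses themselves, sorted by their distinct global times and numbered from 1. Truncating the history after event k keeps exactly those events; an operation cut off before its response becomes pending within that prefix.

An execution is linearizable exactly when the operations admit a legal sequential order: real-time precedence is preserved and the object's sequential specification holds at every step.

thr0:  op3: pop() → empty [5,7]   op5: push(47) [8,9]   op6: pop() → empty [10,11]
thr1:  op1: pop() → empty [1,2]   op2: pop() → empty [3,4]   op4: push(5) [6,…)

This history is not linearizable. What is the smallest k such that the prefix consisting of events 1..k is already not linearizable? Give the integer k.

11

events 1..10 are still linearizable — one witness is op1, op2, op3, op4, op5:
1. op1 pop() → empty, leaving stack <>
2. op2 pop() → empty, leaving stack <>
3. op3 pop() → empty, leaving stack <>
4. op4 push(5) (pending, included), leaving stack <5>
5. op5 push(47), leaving stack <5,47>
adding event 11 (op6 responds at 11) leaves no legal real-time order
completion choices over the 1 pending operation (op4) were checked; none helps
one such order, op1, op2, op3, op5, op6 (pending dropped), breaks at step 5 where op6 pop() → empty is illegal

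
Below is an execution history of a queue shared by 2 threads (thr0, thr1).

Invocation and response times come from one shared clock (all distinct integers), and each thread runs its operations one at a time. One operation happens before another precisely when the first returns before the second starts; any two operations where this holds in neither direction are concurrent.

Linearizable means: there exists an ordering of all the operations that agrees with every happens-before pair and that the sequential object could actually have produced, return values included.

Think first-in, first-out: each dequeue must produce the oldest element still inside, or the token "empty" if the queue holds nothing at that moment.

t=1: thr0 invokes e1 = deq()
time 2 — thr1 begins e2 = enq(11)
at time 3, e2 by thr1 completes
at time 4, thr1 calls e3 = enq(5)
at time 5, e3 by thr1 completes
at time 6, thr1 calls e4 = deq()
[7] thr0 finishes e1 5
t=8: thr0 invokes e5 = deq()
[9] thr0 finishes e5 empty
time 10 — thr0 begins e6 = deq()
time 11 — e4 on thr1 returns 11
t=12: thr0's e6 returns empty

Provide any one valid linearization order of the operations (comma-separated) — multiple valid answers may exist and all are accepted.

e2, e3, e4, e1, e5, e6

after step 1 (e2 enq(11)): queue <11>
after step 2 (e3 enq(5)): queue <11,5>
after step 3 (e4 deq() → 11): queue <5>
after step 4 (e1 deq() → 5): queue <>
after step 5 (e5 deq() → empty): queue <>
after step 6 (e6 deq() → empty): queue <>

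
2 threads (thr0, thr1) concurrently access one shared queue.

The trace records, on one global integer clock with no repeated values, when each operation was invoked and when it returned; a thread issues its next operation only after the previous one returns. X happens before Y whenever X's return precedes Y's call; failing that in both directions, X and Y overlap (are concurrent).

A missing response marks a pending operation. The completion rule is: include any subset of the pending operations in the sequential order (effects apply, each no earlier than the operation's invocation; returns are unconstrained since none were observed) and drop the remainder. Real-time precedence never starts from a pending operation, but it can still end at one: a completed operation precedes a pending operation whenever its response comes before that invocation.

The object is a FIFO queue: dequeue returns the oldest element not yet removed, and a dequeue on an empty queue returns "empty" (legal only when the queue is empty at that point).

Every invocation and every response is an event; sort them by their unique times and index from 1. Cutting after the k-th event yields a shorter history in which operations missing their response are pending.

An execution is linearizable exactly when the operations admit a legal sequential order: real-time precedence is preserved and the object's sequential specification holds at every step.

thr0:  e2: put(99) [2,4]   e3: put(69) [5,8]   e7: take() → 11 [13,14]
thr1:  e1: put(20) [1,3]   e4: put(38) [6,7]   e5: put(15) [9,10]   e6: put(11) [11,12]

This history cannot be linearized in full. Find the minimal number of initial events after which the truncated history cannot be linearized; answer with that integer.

one valid order for events 1..13 is e1, e2, e3, e4, e5, e6:
after step 1 (e1 put(20)): queue <20>
after step 2 (e2 put(99)): queue <20,99>
after step 3 (e3 put(69)): queue <20,99,69>
after step 4 (e4 put(38)): queue <20,99,69,38>
after step 5 (e5 put(15)): queue <20,99,69,38,15>
after step 6 (e6 put(11)): queue <20,99,69,38,15,11>
with event 14 included (e7 responding at time 14), all real-time-consistent orders fail
one such order, e1, e2, e3, e4, e5, e6, e7, breaks at step 7 where e7 take() → 11 is illegal
one such order, e1, e2, e4, e3, e5, e6, e7, breaks at step 7 where e7 take() → 11 is illegal

14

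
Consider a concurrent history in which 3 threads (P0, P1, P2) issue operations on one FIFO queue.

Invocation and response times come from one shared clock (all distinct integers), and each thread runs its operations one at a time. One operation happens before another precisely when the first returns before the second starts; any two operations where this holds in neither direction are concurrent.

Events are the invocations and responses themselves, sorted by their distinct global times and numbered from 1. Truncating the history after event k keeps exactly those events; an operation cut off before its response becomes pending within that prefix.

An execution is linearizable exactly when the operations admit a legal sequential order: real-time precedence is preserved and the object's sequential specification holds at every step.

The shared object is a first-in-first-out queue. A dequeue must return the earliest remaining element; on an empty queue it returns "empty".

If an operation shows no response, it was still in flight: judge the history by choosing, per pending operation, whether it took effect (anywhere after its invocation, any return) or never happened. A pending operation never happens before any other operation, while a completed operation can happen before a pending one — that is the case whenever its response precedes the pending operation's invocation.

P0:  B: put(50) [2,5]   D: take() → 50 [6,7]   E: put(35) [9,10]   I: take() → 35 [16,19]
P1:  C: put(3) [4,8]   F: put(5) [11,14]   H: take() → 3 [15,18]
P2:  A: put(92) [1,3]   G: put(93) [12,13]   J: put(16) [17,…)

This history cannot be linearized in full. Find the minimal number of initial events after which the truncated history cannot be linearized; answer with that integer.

events 1..18 are linearizable; a witness order is B, A, C, D, E, F, G, I, H:
step 1: B put(50) — queue <50>
step 2: A put(92) — queue <50,92>
step 3: C put(3) — queue <50,92,3>
step 4: D take() → 50 — queue <92,3>
step 5: E put(35) — queue <92,3,35>
step 6: F put(5) — queue <92,3,35,5>
step 7: G put(93) — queue <92,3,35,5,93>
step 8: I take() (pending, included) — queue <3,35,5,93>
step 9: H take() → 3 — queue <35,5,93>
event 19 — I's response, time 19 — after it, nothing linearizes
including or dropping the 1 pending operation (J) in any combination fails
e.g. A, B, C, D, E, F, G, H, I (pending dropped): illegal at step 4, since D take() → 50 cannot apply there
e.g. A, B, C, D, E, F, G, I, H (pending dropped): illegal at step 4, since D take() → 50 cannot apply there

19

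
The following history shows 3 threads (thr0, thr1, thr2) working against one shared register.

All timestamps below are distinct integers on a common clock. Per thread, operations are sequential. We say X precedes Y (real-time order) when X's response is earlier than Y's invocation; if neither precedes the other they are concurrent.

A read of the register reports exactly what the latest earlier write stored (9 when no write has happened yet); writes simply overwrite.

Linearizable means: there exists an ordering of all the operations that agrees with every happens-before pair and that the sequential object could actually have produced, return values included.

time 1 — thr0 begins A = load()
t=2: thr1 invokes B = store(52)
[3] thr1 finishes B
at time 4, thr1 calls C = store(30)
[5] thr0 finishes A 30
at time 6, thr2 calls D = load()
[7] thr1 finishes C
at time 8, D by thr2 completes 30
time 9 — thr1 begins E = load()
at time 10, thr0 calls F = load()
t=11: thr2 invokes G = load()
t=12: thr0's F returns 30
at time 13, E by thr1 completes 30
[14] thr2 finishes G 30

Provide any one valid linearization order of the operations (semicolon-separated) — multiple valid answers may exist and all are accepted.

B; C; A; D; E; F; G

1. B store(52), leaving value 52
2. C store(30), leaving value 30
3. A load() → 30, leaving value 30
4. D load() → 30, leaving value 30
5. E load() → 30, leaving value 30
6. F load() → 30, leaving value 30
7. G load() → 30, leaving value 30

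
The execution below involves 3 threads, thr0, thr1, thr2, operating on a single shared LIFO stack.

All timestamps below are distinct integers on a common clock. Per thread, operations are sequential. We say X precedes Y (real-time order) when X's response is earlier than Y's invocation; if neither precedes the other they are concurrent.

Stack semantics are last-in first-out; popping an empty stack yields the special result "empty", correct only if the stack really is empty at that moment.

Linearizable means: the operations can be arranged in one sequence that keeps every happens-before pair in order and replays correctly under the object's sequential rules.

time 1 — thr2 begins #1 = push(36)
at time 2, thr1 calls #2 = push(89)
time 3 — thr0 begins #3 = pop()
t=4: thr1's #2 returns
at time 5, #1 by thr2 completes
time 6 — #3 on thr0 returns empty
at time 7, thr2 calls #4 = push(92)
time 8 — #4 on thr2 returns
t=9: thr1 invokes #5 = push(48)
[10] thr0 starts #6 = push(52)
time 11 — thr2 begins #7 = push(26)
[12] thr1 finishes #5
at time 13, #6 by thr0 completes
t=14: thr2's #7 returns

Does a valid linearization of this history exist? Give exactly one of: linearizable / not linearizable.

a witness: #3, #1, #2, #4, #5, #6, #7
1. #3 pop() → empty, leaving stack <>
2. #1 push(36), leaving stack <36>
3. #2 push(89), leaving stack <36,89>
4. #4 push(92), leaving stack <36,89,92>
5. #5 push(48), leaving stack <36,89,92,48>
6. #6 push(52), leaving stack <36,89,92,48,52>
7. #7 push(26), leaving stack <36,89,92,48,52,26>

linearizable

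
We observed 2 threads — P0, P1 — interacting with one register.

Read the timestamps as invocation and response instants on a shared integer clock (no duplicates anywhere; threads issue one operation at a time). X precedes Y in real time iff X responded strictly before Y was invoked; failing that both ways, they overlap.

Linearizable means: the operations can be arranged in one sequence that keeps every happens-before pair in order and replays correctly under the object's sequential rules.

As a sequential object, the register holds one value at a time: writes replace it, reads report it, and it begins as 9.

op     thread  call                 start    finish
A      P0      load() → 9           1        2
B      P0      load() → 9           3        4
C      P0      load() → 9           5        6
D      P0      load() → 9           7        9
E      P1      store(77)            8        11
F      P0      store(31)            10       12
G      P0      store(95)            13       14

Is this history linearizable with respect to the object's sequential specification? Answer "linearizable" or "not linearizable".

linearizable

one valid linearization: A, B, C, D, E, F, G
1. A load() → 9, leaving value 9
2. B load() → 9, leaving value 9
3. C load() → 9, leaving value 9
4. D load() → 9, leaving value 9
5. E store(77), leaving value 77
6. F store(31), leaving value 31
7. G store(95), leaving value 95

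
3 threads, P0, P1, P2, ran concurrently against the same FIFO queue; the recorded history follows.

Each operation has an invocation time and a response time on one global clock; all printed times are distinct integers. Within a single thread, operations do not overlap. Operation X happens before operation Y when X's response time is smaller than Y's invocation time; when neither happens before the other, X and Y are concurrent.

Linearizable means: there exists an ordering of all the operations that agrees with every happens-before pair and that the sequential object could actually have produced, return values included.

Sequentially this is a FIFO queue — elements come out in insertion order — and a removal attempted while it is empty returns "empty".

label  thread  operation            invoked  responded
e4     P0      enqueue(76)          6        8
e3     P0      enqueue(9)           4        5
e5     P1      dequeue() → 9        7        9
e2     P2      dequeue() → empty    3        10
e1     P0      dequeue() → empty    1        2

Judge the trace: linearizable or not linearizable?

a witness: e1, e2, e3, e4, e5
1. e1 dequeue() → empty, leaving queue <>
2. e2 dequeue() → empty, leaving queue <>
3. e3 enqueue(9), leaving queue <9>
4. e4 enqueue(76), leaving queue <9,76>
5. e5 dequeue() → 9, leaving queue <76>

linearizable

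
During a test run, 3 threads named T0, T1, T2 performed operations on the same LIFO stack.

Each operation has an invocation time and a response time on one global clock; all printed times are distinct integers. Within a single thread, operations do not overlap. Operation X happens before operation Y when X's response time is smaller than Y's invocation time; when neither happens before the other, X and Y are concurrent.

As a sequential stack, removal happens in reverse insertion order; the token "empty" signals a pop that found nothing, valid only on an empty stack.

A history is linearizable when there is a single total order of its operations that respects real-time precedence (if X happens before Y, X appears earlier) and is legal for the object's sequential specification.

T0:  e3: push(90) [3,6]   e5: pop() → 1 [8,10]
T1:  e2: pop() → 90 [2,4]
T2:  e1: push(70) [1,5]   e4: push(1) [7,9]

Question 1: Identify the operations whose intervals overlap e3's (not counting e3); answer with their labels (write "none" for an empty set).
concurrent with e3 ([3,6]): every op whose interval crosses 3..6
e1 [1,5]: concurrent
e2 [2,4]: concurrent
e4 [7,9]: after
e5 [8,10]: after

e1, e2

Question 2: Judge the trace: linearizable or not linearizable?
one valid linearization: e1, e3, e2, e4, e5
step 1: e1 push(70) — stack <70>
step 2: e3 push(90) — stack <70,90>
step 3: e2 pop() → 90 — stack <70>
step 4: e4 push(1) — stack <70,1>
step 5: e5 pop() → 1 — stack <70>

linearizable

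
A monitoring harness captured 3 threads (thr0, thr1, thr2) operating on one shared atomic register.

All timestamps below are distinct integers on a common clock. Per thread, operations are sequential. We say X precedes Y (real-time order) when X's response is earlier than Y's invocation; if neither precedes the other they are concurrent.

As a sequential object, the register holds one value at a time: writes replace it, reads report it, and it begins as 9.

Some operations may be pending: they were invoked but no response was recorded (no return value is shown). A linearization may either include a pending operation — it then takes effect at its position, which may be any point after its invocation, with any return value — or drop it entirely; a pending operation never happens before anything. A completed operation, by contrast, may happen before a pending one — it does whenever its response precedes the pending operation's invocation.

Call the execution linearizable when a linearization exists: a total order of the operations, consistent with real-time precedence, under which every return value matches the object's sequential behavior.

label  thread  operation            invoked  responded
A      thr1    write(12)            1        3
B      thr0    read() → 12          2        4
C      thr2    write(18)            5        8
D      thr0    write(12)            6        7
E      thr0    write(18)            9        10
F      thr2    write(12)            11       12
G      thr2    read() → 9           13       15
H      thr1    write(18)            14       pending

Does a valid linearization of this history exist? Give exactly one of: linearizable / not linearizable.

not linearizable

cut after 14 events: linearizable; cut after 15 events (G responds, time 15): not linearizable
no legal order exists: 4 real-time-consistent candidates over 7 completed atomic register operations, all rejected
completion choices over the 1 pending operation (H) were checked; none helps
e.g. A, B, C, D, E, F, G (pending dropped): illegal at step 7, since G read() → 9 cannot apply there
e.g. A, B, D, C, E, F, G (pending dropped): illegal at step 7, since G read() → 9 cannot apply there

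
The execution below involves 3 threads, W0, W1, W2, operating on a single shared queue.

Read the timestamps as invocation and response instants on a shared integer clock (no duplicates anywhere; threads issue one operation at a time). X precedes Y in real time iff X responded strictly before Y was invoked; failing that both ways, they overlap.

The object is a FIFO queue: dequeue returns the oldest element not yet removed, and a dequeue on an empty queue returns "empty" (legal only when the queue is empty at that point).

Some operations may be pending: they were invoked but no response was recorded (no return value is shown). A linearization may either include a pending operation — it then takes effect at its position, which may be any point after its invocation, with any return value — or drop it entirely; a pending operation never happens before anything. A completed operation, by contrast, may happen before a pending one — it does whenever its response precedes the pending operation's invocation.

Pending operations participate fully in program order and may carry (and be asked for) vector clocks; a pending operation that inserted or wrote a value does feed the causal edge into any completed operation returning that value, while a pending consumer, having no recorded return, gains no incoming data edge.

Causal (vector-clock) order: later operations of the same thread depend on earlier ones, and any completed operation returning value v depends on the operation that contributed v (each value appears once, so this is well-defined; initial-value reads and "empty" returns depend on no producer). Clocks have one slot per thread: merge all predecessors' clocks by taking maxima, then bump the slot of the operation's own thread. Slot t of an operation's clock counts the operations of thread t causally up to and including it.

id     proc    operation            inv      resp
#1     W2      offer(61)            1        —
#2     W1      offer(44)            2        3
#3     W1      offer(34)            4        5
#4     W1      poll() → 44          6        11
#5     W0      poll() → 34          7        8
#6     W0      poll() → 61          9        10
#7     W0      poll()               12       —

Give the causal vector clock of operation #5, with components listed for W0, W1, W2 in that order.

#1, invoked 1, has no incoming edges; only W2's bump applies → (0, 0, 1)
#2, invoked 2, has no incoming edges; only W1's bump applies → (0, 1, 0)
#3, invoked 4, takes VC(#2)=(0, 1, 0) under max, adds 1 for W1 → (0, 2, 0)
#4, invoked 6, takes VC(#2)=(0, 1, 0), VC(#3)=(0, 2, 0) under max, adds 1 for W1 → (0, 3, 0)
#5, invoked 7, takes VC(#3)=(0, 2, 0) under max, adds 1 for W0 → (1, 2, 0)
#6, invoked 9, takes VC(#1)=(0, 0, 1), VC(#5)=(1, 2, 0) under max, adds 1 for W0 → (2, 2, 1)
#7, invoked 12, takes VC(#6)=(2, 2, 1) under max, adds 1 for W0 → (3, 2, 1)
target: VC(#5) = (1, 2, 0)

(1, 2, 0)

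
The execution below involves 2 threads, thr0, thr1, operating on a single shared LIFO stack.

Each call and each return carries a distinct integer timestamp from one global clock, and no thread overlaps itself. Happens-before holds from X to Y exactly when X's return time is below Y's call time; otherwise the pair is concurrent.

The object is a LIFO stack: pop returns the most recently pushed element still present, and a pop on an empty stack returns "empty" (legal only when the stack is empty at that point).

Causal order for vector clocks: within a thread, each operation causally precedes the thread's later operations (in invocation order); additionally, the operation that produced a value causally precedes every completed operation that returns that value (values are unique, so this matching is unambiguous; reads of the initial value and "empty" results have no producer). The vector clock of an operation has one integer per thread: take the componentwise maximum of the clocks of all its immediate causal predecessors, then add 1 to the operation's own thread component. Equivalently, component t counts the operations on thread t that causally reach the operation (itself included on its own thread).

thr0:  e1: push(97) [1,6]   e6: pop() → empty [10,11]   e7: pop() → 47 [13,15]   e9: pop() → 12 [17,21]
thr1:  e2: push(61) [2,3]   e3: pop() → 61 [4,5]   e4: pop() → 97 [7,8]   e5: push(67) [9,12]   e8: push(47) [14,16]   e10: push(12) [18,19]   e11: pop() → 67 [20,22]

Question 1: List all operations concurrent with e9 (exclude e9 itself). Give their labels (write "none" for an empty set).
Answer: e10, e11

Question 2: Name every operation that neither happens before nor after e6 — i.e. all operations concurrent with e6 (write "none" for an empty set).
Answer: e5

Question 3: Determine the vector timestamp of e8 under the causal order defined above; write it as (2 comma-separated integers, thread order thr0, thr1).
Answer: (1, 5)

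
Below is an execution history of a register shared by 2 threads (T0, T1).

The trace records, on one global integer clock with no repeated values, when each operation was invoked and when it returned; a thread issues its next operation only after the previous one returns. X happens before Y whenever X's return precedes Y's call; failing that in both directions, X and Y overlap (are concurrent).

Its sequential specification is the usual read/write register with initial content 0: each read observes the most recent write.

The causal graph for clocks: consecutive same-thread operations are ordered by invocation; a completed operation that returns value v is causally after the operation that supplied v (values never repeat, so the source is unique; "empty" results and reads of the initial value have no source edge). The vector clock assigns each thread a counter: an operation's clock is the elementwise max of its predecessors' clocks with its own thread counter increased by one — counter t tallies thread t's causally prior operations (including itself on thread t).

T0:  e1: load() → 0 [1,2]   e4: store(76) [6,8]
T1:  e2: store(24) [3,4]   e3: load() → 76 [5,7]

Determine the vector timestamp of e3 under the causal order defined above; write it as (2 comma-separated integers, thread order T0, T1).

e2, invoked 3, has no incoming edges; only T1's bump applies → (0, 1)
e1, invoked 1, has no incoming edges; only T0's bump applies → (1, 0)
e4, invoked 6, takes VC(e1)=(1, 0) under max, adds 1 for T0 → (2, 0)
e3, invoked 5, takes VC(e2)=(0, 1), VC(e4)=(2, 0) under max, adds 1 for T1 → (2, 2)
target: VC(e3) = (2, 2)

(2, 2)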